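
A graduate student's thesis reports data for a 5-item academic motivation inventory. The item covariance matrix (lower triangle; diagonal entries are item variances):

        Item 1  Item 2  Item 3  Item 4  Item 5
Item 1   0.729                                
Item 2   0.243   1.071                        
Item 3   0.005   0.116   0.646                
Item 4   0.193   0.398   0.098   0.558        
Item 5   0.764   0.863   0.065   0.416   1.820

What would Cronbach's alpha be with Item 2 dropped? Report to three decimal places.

α = 0.601

Remaining items: Item 1, Item 3, Item 4, Item 5 (k = 4).
ΣVar(i) = 0.729 + 0.646 + 0.558 + 1.820 = 3.753
σ²_total = 3.753 + 2 × 1.541 = 6.835
α (item deleted) = (4/3)·(1 − 3.753/6.835) = 0.601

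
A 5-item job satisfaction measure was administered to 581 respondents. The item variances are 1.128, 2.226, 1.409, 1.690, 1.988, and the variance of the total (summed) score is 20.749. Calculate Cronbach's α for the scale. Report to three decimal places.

Σσᵢ² = 1.128 + 2.226 + 1.409 + 1.690 + 1.988 = 8.441
α = (k/(k−1))·(1 − Σσᵢ²/total variance) = (5/4)·(1 − 8.441/20.749) = 0.741

α = 0.741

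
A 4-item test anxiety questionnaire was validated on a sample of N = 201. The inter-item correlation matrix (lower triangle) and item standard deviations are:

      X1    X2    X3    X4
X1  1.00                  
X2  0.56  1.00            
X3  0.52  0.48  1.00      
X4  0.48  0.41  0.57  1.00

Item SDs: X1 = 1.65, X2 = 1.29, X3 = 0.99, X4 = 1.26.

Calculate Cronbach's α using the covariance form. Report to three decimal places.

Σσ²ᵢ = 1.65² + 1.29² + 0.99² + 1.26² = 6.9543
Covariances σ_ij = r_ij · s_i · s_j:
  σ(X1,X2) = 0.56 × 1.65 × 1.29 = 1.1920
  σ(X1,X3) = 0.52 × 1.65 × 0.99 = 0.8494
  σ(X1,X4) = 0.48 × 1.65 × 1.26 = 0.9979
  σ(X2,X3) = 0.48 × 1.29 × 0.99 = 0.6130
  σ(X2,X4) = 0.41 × 1.29 × 1.26 = 0.6664
  σ(X3,X4) = 0.57 × 0.99 × 1.26 = 0.7110
σ²_T = Σσ²ᵢ + 2·Σσ_ij = 6.9543 + 2 × 5.0297 = 17.0137
α = (4/3)·(1 − 6.9543/17.0137) = 0.788

Cronbach's α = 0.788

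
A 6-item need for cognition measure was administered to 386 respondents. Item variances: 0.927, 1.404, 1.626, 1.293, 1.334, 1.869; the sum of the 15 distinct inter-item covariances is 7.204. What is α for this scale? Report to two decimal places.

Σσᵢ² = 0.927 + 1.404 + 1.626 + 1.293 + 1.334 + 1.869 = 8.453
Sum of distinct covariances = 7.204
total variance = Σσᵢ² + 2·Σcov = 8.453 + 2 × 7.204 = 22.861
α = (6/5)·(1 − 8.453/22.861) = 0.76

α = 0.76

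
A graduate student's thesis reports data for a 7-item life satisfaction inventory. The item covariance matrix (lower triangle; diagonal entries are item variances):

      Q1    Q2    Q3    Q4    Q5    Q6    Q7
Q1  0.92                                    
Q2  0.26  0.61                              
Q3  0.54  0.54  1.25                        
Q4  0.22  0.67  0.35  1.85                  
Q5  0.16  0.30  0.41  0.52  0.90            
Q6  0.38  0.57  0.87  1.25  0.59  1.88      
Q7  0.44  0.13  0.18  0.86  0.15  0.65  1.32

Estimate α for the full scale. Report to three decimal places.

α = 0.813

Σσ²ᵢ = 0.92 + 0.61 + 1.25 + 1.85 + 0.90 + 1.88 + 1.32 = 8.73
Sum of off-diagonal covariances = 10.04
σ²_T = 8.73 + 2 × 10.04 = 28.81
α = (k/(k−1))·(1 − Σσ²ᵢ/σ²_T) = (7/6)·(1 − 8.73/28.81) = 0.813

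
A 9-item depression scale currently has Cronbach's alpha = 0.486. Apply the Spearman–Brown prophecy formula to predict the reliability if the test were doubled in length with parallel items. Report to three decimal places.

predicted reliability = 0.654

Length factor m = 2
α' = m·α / (1 + (m−1)·α)
   = 2 × 0.486 / (1 + (2 − 1) × 0.486)
   = 0.9720 / 1.4860 = 0.654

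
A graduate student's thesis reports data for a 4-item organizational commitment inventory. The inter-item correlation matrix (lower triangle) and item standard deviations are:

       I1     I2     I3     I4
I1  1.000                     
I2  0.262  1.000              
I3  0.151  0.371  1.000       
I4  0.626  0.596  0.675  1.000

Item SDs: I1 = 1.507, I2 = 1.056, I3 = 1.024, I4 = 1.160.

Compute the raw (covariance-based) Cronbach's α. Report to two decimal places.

Σσ²ᵢ = 1.507² + 1.056² + 1.024² + 1.160² = 5.7804
Covariances σ_ij = r_ij · s_i · s_j:
  σ(I1,I2) = 0.262 × 1.507 × 1.056 = 0.4169
  σ(I1,I3) = 0.151 × 1.507 × 1.024 = 0.2330
  σ(I1,I4) = 0.626 × 1.507 × 1.160 = 1.0943
  σ(I2,I3) = 0.371 × 1.056 × 1.024 = 0.4012
  σ(I2,I4) = 0.596 × 1.056 × 1.160 = 0.7301
  σ(I3,I4) = 0.675 × 1.024 × 1.160 = 0.8018
σ²_T = Σσ²ᵢ + 2·Σσ_ij = 5.7804 + 2 × 3.6773 = 13.1350
α = (4/3)·(1 − 5.7804/13.1350) = 0.75

α = 0.75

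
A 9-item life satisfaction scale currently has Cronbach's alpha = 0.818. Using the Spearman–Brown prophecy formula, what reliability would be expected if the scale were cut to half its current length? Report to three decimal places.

predicted reliability = 0.692

Length factor m = 1/2
α' = m·α / (1 − (1−m)·α)
   = 1/2 × 0.818 / (1 − (1 − 1/2) × 0.818)
   = 0.4090 / 0.5910 = 0.692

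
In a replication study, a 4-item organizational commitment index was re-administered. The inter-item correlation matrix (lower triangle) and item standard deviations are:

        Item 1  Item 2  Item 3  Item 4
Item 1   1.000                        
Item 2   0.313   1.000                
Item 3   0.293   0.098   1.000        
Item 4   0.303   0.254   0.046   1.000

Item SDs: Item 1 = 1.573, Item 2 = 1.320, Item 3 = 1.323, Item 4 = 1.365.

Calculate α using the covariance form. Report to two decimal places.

α = 0.53

Σσ²ᵢ = 1.573² + 1.320² + 1.323² + 1.365² = 7.8303
Covariances σ_ij = r_ij · s_i · s_j:
  σ(Item 1,Item 2) = 0.313 × 1.573 × 1.320 = 0.6499
  σ(Item 1,Item 3) = 0.293 × 1.573 × 1.323 = 0.6098
  σ(Item 1,Item 4) = 0.303 × 1.573 × 1.365 = 0.6506
  σ(Item 2,Item 3) = 0.098 × 1.320 × 1.323 = 0.1711
  σ(Item 2,Item 4) = 0.254 × 1.320 × 1.365 = 0.4577
  σ(Item 3,Item 4) = 0.046 × 1.323 × 1.365 = 0.0831
σ²_T = Σσ²ᵢ + 2·Σσ_ij = 7.8303 + 2 × 2.6222 = 13.0747
α = (4/3)·(1 − 7.8303/13.0747) = 0.53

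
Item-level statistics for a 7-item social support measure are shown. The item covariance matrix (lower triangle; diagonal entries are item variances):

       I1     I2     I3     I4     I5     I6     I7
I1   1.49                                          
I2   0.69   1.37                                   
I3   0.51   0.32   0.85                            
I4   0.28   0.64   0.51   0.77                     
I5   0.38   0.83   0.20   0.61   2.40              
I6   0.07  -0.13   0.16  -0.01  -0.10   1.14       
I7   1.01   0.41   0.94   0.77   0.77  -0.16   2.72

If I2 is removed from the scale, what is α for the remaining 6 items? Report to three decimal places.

α = 0.671

Remaining items: I1, I3, I4, I5, I6, I7 (k = 6).
sum of item variances = 1.49 + 0.85 + 0.77 + 2.40 + 1.14 + 2.72 = 9.37
σ²_T = 9.37 + 2 × 5.94 = 21.25
α (item deleted) = (6/5)·(1 − 9.37/21.25) = 0.671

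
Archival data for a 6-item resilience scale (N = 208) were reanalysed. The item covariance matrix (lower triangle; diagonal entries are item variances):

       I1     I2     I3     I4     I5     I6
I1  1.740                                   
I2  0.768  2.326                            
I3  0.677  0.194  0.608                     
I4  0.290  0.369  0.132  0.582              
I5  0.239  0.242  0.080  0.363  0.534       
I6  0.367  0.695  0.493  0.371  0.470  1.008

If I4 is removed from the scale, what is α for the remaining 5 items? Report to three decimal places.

α = 0.720

Remaining items: I1, I2, I3, I5, I6 (k = 5).
Σσ²ᵢ = 1.740 + 2.326 + 0.608 + 0.534 + 1.008 = 6.216
σ²_T = 6.216 + 2 × 4.225 = 14.666
α (item deleted) = (5/4)·(1 − 6.216/14.666) = 0.720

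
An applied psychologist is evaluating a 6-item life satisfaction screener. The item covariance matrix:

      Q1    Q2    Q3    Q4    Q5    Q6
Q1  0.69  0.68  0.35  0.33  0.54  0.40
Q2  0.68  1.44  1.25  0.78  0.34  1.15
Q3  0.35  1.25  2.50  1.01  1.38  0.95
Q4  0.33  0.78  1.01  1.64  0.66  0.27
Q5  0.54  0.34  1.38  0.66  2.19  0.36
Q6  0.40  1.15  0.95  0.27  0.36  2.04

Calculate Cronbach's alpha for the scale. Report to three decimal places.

Σσ²ᵢ = 0.69 + 1.44 + 2.50 + 1.64 + 2.19 + 2.04 = 10.50
Sum of off-diagonal covariances = 10.45
Var(T) = 10.50 + 2 × 10.45 = 31.40
α = (k/(k−1))·(1 − Σσ²ᵢ/Var(T)) = (6/5)·(1 − 10.50/31.40) = 0.799

Cronbach's alpha = 0.799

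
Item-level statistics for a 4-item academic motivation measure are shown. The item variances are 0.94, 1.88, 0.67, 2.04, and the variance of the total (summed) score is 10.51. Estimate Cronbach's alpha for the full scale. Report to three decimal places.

ΣVar(i) = 0.94 + 1.88 + 0.67 + 2.04 = 5.53
α = (k/(k−1))·(1 − ΣVar(i)/Var(T)) = (4/3)·(1 − 5.53/10.51) = 0.632

α = 0.632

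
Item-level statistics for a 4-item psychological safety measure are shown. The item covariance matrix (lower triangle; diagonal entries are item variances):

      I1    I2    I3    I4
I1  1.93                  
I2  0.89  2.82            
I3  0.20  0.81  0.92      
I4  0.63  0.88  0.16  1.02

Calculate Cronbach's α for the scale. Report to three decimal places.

Cronbach's α = 0.688

Σσᵢ² = 1.93 + 2.82 + 0.92 + 1.02 = 6.69
Sum of the distinct covariances = 3.57
total variance = 6.69 + 2 × 3.57 = 13.83
α = (k/(k−1))·(1 − Σσᵢ²/total variance) = (4/3)·(1 − 6.69/13.83) = 0.688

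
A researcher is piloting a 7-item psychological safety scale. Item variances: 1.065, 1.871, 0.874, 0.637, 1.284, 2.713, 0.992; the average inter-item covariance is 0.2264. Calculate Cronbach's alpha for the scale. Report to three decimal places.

Σσ²ᵢ = 1.065 + 1.871 + 0.874 + 0.637 + 1.284 + 2.713 + 0.992 = 9.436
Sum of the 21 distinct covariances = 21 × 0.2264 = 4.7544
σ²_total = Σσ²ᵢ + 2·Σcov = 9.436 + 2 × 4.7544 = 18.9448
α = (7/6)·(1 − 9.436/18.9448) = 0.586

α = 0.586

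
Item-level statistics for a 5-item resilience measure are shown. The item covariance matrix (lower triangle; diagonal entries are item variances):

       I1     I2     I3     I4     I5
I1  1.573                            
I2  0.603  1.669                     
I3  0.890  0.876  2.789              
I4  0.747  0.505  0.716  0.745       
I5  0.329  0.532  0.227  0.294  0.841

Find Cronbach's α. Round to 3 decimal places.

α = 0.750

ΣVar(i) = 1.573 + 1.669 + 2.789 + 0.745 + 0.841 = 7.617
Sum of the distinct covariances = 5.719
total variance = 7.617 + 2 × 5.719 = 19.055
α = (k/(k−1))·(1 − ΣVar(i)/total variance) = (5/4)·(1 − 7.617/19.055) = 0.750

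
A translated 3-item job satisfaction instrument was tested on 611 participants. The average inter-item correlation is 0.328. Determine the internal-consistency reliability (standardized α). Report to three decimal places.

Standardized α = k·r̄ / (1 + (k−1)·r̄) = 3 × 0.328 / (1 + 2 × 0.328)
  = 0.9840 / 1.6560 = 0.594

standardized α = 0.594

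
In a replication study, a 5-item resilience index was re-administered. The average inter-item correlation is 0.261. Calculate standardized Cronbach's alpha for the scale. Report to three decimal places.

Standardized α = k·r̄ / (1 + (k−1)·r̄) = 5 × 0.261 / (1 + 4 × 0.261)
  = 1.3050 / 2.0440 = 0.638

standardized Cronbach's alpha = 0.638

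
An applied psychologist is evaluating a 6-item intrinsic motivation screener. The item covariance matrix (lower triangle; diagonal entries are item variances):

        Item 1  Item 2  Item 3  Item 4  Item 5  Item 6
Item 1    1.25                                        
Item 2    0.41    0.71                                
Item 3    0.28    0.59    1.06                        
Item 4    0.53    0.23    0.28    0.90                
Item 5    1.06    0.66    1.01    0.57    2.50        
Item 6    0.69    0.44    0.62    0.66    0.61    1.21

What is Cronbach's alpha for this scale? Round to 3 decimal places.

Cronbach's alpha = 0.832

sum of item variances = 1.25 + 0.71 + 1.06 + 0.90 + 2.50 + 1.21 = 7.63
Sum of off-diagonal covariances = 8.64
total variance = 7.63 + 2 × 8.64 = 24.91
α = (k/(k−1))·(1 − sum of item variances/total variance) = (6/5)·(1 − 7.63/24.91) = 0.832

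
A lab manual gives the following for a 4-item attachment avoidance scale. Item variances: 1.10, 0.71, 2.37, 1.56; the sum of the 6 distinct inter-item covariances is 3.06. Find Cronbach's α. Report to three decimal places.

Σσ²ᵢ = 1.10 + 0.71 + 2.37 + 1.56 = 5.74
Sum of distinct covariances = 3.06
σ²_T = Σσ²ᵢ + 2·Σcov = 5.74 + 2 × 3.06 = 11.86
α = (4/3)·(1 − 5.74/11.86) = 0.688

α = 0.688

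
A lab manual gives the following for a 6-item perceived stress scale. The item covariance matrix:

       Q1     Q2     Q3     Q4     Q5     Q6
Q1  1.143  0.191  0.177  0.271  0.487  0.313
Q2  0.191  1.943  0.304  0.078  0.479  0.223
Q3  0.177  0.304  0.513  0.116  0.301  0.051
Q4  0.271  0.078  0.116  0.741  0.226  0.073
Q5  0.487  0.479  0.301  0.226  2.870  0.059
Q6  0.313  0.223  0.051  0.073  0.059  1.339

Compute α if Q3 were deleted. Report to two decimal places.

α = 0.47

Remaining items: Q1, Q2, Q4, Q5, Q6 (k = 5).
Σσᵢ² = 1.143 + 1.943 + 0.741 + 2.870 + 1.339 = 8.036
σ²_total = 8.036 + 2 × 2.400 = 12.836
α (item deleted) = (5/4)·(1 − 8.036/12.836) = 0.47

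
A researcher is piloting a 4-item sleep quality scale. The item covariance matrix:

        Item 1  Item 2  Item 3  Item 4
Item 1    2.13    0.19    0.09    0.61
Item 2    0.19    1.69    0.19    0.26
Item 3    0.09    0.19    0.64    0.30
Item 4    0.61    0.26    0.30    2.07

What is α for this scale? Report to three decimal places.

α = 0.446

Σσ²ᵢ = 2.13 + 1.69 + 0.64 + 2.07 = 6.53
Σ_{i<j} σ_ij = 1.64
Var(T) = 6.53 + 2 × 1.64 = 9.81
α = (k/(k−1))·(1 − Σσ²ᵢ/Var(T)) = (4/3)·(1 − 6.53/9.81) = 0.446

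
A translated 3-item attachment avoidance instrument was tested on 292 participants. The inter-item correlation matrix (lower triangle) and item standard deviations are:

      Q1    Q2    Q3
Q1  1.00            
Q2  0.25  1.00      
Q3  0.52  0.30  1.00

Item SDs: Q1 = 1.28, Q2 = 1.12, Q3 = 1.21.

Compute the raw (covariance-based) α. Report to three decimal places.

Σσ²ᵢ = 1.28² + 1.12² + 1.21² = 4.3569
Covariances σ_ij = r_ij · s_i · s_j:
  σ(Q1,Q2) = 0.25 × 1.28 × 1.12 = 0.3584
  σ(Q1,Q3) = 0.52 × 1.28 × 1.21 = 0.8054
  σ(Q2,Q3) = 0.30 × 1.12 × 1.21 = 0.4066
σ²_T = Σσ²ᵢ + 2·Σσ_ij = 4.3569 + 2 × 1.5704 = 7.4977
α = (3/2)·(1 − 4.3569/7.4977) = 0.628

α = 0.628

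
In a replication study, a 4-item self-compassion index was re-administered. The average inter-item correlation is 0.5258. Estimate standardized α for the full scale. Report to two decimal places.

α = 0.82

Standardized α = k·r̄ / (1 + (k−1)·r̄) = 4 × 0.5258 / (1 + 3 × 0.5258)
  = 2.1032 / 2.5774 = 0.82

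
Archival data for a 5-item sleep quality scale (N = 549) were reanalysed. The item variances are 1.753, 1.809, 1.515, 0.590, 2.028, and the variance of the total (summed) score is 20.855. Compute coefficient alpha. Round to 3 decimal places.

α = 0.789

ΣVar(i) = 1.753 + 1.809 + 1.515 + 0.590 + 2.028 = 7.695
α = (k/(k−1))·(1 − ΣVar(i)/σ²_T) = (5/4)·(1 − 7.695/20.855) = 0.789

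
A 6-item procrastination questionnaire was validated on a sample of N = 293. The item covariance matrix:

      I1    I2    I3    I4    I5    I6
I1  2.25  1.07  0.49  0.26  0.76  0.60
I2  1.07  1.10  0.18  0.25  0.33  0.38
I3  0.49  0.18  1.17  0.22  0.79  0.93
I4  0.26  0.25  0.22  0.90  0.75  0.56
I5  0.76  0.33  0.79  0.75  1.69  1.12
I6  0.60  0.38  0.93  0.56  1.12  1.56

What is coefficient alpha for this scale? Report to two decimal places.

α = 0.80

ΣVar(i) = 2.25 + 1.10 + 1.17 + 0.90 + 1.69 + 1.56 = 8.67
Σ_{i<j} σ_ij = 8.69
σ²_total = 8.67 + 2 × 8.69 = 26.05
α = (k/(k−1))·(1 − ΣVar(i)/σ²_total) = (6/5)·(1 − 8.67/26.05) = 0.80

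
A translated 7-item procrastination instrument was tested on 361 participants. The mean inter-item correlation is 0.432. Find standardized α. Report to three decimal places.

Standardized α = k·r̄ / (1 + (k−1)·r̄) = 7 × 0.432 / (1 + 6 × 0.432)
  = 3.0240 / 3.5920 = 0.842

standardized α = 0.842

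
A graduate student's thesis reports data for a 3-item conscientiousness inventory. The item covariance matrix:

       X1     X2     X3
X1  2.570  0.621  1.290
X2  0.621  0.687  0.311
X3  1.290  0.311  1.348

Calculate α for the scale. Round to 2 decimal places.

Σσ²ᵢ = 2.570 + 0.687 + 1.348 = 4.605
Σ_{i<j} σ_ij = 2.222
total variance = 4.605 + 2 × 2.222 = 9.049
α = (k/(k−1))·(1 − Σσ²ᵢ/total variance) = (3/2)·(1 − 4.605/9.049) = 0.74

α = 0.74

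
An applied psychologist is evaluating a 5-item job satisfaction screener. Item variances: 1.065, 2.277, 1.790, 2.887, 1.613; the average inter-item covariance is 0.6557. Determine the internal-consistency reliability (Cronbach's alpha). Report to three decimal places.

α = 0.721

Σσᵢ² = 1.065 + 2.277 + 1.790 + 2.887 + 1.613 = 9.632
Sum of the 10 distinct covariances = 10 × 0.6557 = 6.5570
σ²_T = Σσᵢ² + 2·Σcov = 9.632 + 2 × 6.5570 = 22.7460
α = (5/4)·(1 − 9.632/22.7460) = 0.721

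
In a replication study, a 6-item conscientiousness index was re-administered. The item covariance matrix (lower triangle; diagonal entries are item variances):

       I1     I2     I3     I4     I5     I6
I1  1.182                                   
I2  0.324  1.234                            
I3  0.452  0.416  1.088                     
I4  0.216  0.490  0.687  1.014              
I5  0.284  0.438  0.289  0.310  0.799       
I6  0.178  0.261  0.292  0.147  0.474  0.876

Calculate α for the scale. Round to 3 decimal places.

Σσᵢ² = 1.182 + 1.234 + 1.088 + 1.014 + 0.799 + 0.876 = 6.193
Sum of off-diagonal covariances = 5.258
σ²_T = 6.193 + 2 × 5.258 = 16.709
α = (k/(k−1))·(1 − Σσᵢ²/σ²_T) = (6/5)·(1 − 6.193/16.709) = 0.755

α = 0.755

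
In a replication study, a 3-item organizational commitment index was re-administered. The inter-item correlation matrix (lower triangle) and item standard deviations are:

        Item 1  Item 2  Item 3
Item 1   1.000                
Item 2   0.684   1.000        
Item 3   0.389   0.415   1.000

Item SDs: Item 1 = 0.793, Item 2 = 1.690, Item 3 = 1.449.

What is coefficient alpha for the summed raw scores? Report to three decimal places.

coefficient alpha = 0.690

Σσ²ᵢ = 0.793² + 1.690² + 1.449² = 5.5846
Covariances σ_ij = r_ij · s_i · s_j:
  σ(Item 1,Item 2) = 0.684 × 0.793 × 1.690 = 0.9167
  σ(Item 1,Item 3) = 0.389 × 0.793 × 1.449 = 0.4470
  σ(Item 2,Item 3) = 0.415 × 1.690 × 1.449 = 1.0163
σ²_T = Σσ²ᵢ + 2·Σσ_ij = 5.5846 + 2 × 2.3800 = 10.3446
α = (3/2)·(1 − 5.5846/10.3446) = 0.690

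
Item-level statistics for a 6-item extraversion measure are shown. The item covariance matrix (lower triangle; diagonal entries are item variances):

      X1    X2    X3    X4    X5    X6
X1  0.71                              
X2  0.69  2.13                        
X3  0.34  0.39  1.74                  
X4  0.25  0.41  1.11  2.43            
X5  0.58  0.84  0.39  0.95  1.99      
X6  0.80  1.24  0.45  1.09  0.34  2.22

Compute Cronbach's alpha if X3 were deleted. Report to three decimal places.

α = 0.753

Remaining items: X1, X2, X4, X5, X6 (k = 5).
sum of item variances = 0.71 + 2.13 + 2.43 + 1.99 + 2.22 = 9.48
σ²_total = 9.48 + 2 × 7.19 = 23.86
α (item deleted) = (5/4)·(1 − 9.48/23.86) = 0.753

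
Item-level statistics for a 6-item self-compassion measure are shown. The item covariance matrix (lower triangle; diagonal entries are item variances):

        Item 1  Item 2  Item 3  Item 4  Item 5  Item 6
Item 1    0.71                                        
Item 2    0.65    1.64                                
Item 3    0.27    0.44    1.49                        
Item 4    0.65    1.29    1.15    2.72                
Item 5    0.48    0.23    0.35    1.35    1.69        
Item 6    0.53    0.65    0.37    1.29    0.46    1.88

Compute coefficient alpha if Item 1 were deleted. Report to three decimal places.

coefficient alpha = 0.771

Remaining items: Item 2, Item 3, Item 4, Item 5, Item 6 (k = 5).
ΣVar(i) = 1.64 + 1.49 + 2.72 + 1.69 + 1.88 = 9.42
Var(T) = 9.42 + 2 × 7.58 = 24.58
α (item deleted) = (5/4)·(1 − 9.42/24.58) = 0.771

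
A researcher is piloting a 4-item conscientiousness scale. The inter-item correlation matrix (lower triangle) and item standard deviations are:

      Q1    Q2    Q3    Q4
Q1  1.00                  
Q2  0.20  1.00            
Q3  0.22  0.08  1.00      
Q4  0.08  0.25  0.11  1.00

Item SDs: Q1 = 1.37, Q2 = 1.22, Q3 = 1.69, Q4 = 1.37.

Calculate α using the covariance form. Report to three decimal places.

Σσ²ᵢ = 1.37² + 1.22² + 1.69² + 1.37² = 8.0983
Covariances σ_ij = r_ij · s_i · s_j:
  σ(Q1,Q2) = 0.20 × 1.37 × 1.22 = 0.3343
  σ(Q1,Q3) = 0.22 × 1.37 × 1.69 = 0.5094
  σ(Q1,Q4) = 0.08 × 1.37 × 1.37 = 0.1502
  σ(Q2,Q3) = 0.08 × 1.22 × 1.69 = 0.1649
  σ(Q2,Q4) = 0.25 × 1.22 × 1.37 = 0.4178
  σ(Q3,Q4) = 0.11 × 1.69 × 1.37 = 0.2547
σ²_T = Σσ²ᵢ + 2·Σσ_ij = 8.0983 + 2 × 1.8313 = 11.7609
α = (4/3)·(1 − 8.0983/11.7609) = 0.415

α = 0.415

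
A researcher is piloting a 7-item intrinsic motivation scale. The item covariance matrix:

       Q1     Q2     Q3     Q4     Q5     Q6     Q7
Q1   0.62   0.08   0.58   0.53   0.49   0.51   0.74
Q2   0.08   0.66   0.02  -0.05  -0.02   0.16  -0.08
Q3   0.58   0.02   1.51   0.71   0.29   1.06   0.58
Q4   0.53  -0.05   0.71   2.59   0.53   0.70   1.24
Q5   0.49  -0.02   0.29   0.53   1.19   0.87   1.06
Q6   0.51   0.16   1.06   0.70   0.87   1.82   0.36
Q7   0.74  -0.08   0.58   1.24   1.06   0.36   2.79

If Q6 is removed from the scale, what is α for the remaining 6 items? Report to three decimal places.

α = 0.707

Remaining items: Q1, Q2, Q3, Q4, Q5, Q7 (k = 6).
ΣVar(i) = 0.62 + 0.66 + 1.51 + 2.59 + 1.19 + 2.79 = 9.36
σ²_T = 9.36 + 2 × 6.70 = 22.76
α (item deleted) = (6/5)·(1 − 9.36/22.76) = 0.707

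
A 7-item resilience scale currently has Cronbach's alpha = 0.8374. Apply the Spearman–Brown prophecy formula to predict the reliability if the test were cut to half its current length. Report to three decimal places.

Length factor m = 1/2
α' = m·α / (1 − (1−m)·α)
   = 1/2 × 0.8374 / (1 − (1 − 1/2) × 0.8374)
   = 0.4187 / 0.5813 = 0.720

predicted reliability = 0.720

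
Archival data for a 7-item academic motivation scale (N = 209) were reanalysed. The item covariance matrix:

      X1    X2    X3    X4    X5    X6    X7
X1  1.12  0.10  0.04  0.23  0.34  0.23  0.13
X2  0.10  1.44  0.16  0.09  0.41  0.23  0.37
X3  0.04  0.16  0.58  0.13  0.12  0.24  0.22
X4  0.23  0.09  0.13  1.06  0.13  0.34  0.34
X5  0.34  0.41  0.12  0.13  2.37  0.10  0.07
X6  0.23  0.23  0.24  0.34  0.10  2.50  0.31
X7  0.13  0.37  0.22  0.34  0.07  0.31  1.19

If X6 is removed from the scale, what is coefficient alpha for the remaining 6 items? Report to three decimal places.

Remaining items: X1, X2, X3, X4, X5, X7 (k = 6).
Σσᵢ² = 1.12 + 1.44 + 0.58 + 1.06 + 2.37 + 1.19 = 7.76
Var(T) = 7.76 + 2 × 2.88 = 13.52
α (item deleted) = (6/5)·(1 − 7.76/13.52) = 0.511

coefficient alpha = 0.511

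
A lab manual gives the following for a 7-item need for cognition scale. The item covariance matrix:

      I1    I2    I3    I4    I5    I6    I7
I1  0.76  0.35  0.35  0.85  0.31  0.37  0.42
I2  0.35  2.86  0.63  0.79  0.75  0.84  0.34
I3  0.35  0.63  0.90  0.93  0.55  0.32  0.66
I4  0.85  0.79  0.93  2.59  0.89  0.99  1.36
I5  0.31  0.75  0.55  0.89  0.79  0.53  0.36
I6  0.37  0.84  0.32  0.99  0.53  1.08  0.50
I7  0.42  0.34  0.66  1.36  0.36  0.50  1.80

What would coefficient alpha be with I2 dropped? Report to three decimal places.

α = 0.844

Remaining items: I1, I3, I4, I5, I6, I7 (k = 6).
sum of item variances = 0.76 + 0.90 + 2.59 + 0.79 + 1.08 + 1.80 = 7.92
total variance = 7.92 + 2 × 9.39 = 26.70
α (item deleted) = (6/5)·(1 − 7.92/26.70) = 0.844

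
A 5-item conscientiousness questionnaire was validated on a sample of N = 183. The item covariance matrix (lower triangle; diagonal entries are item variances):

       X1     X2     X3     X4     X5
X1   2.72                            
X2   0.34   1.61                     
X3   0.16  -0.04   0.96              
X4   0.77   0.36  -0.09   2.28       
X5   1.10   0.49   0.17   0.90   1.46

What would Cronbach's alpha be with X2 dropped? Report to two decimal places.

α = 0.60

Remaining items: X1, X3, X4, X5 (k = 4).
Σσᵢ² = 2.72 + 0.96 + 2.28 + 1.46 = 7.42
Var(T) = 7.42 + 2 × 3.01 = 13.44
α (item deleted) = (4/3)·(1 − 7.42/13.44) = 0.60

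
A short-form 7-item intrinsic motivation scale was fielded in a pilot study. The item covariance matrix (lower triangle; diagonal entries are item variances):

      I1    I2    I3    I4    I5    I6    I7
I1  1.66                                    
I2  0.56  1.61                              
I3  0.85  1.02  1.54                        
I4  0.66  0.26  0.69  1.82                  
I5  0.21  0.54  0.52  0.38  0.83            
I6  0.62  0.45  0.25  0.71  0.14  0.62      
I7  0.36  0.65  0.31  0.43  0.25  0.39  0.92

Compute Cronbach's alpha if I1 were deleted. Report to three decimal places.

Remaining items: I2, I3, I4, I5, I6, I7 (k = 6).
Σσᵢ² = 1.61 + 1.54 + 1.82 + 0.83 + 0.62 + 0.92 = 7.34
σ²_total = 7.34 + 2 × 6.99 = 21.32
α (item deleted) = (6/5)·(1 − 7.34/21.32) = 0.787

α = 0.787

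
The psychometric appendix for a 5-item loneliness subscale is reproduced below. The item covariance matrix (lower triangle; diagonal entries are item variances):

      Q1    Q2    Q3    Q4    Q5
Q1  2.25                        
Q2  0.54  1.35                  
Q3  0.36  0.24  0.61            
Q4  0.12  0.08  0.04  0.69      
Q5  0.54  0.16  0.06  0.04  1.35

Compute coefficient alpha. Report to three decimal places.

Σσᵢ² = 2.25 + 1.35 + 0.61 + 0.69 + 1.35 = 6.25
Σ_{i<j} σ_ij = 2.18
Var(T) = 6.25 + 2 × 2.18 = 10.61
α = (k/(k−1))·(1 − Σσᵢ²/Var(T)) = (5/4)·(1 − 6.25/10.61) = 0.514

coefficient alpha = 0.514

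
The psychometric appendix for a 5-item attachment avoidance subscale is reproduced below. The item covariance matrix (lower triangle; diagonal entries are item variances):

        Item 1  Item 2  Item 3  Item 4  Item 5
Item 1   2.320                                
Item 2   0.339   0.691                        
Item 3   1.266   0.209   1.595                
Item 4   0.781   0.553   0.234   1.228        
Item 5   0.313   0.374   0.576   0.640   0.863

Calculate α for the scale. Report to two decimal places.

α = 0.77

Σσ²ᵢ = 2.320 + 0.691 + 1.595 + 1.228 + 0.863 = 6.697
Sum of the distinct covariances = 5.285
total variance = 6.697 + 2 × 5.285 = 17.267
α = (k/(k−1))·(1 − Σσ²ᵢ/total variance) = (5/4)·(1 − 6.697/17.267) = 0.77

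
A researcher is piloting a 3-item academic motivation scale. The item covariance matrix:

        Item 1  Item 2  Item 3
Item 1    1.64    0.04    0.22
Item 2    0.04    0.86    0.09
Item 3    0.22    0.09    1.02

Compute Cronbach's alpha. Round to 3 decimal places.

Σσᵢ² = 1.64 + 0.86 + 1.02 = 3.52
Σ_{i<j} σ_ij = 0.35
σ²_total = 3.52 + 2 × 0.35 = 4.22
α = (k/(k−1))·(1 − Σσᵢ²/σ²_total) = (3/2)·(1 − 3.52/4.22) = 0.249

Cronbach's alpha = 0.249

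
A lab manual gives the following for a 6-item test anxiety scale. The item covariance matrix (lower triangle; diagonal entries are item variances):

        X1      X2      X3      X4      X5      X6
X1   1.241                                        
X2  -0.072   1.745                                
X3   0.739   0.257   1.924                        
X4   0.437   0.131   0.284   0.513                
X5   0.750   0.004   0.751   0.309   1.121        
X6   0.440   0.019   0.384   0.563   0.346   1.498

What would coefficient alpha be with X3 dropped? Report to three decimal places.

α = 0.611

Remaining items: X1, X2, X4, X5, X6 (k = 5).
Σσᵢ² = 1.241 + 1.745 + 0.513 + 1.121 + 1.498 = 6.118
σ²_total = 6.118 + 2 × 2.927 = 11.972
α (item deleted) = (5/4)·(1 − 6.118/11.972) = 0.611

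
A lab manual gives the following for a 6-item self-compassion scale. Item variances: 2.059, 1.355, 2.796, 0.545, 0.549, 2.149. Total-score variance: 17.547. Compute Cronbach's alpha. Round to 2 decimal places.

α = 0.55

sum of item variances = 2.059 + 1.355 + 2.796 + 0.545 + 0.549 + 2.149 = 9.453
α = (k/(k−1))·(1 − sum of item variances/total variance) = (6/5)·(1 − 9.453/17.547) = 0.55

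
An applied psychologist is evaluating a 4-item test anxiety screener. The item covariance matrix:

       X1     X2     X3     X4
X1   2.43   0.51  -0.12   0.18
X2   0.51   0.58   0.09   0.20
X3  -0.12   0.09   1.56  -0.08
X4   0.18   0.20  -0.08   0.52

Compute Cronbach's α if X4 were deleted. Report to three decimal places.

Remaining items: X1, X2, X3 (k = 3).
Σσᵢ² = 2.43 + 0.58 + 1.56 = 4.57
total variance = 4.57 + 2 × 0.48 = 5.53
α (item deleted) = (3/2)·(1 − 4.57/5.53) = 0.260

Cronbach's α = 0.260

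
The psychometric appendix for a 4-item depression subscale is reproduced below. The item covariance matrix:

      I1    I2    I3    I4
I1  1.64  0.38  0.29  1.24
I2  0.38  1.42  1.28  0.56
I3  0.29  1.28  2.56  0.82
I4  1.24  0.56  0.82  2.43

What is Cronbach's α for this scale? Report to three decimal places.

Σσᵢ² = 1.64 + 1.42 + 2.56 + 2.43 = 8.05
Sum of off-diagonal covariances = 4.57
σ²_total = 8.05 + 2 × 4.57 = 17.19
α = (k/(k−1))·(1 − Σσᵢ²/σ²_total) = (4/3)·(1 − 8.05/17.19) = 0.709

Cronbach's α = 0.709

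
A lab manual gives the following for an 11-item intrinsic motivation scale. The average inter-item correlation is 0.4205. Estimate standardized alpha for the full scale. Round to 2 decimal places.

standardized alpha = 0.89

Standardized α = k·r̄ / (1 + (k−1)·r̄) = 11 × 0.4205 / (1 + 10 × 0.4205)
  = 4.6255 / 5.2050 = 0.89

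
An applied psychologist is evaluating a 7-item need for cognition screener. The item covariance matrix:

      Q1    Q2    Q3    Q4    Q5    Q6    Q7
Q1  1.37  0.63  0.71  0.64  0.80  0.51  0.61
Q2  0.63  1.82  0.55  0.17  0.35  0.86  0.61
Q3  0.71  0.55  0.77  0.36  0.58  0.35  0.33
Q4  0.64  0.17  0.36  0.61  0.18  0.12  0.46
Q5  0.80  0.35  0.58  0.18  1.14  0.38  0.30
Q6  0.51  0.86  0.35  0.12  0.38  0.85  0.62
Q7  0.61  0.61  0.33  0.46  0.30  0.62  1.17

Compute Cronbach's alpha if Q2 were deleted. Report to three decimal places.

Remaining items: Q1, Q3, Q4, Q5, Q6, Q7 (k = 6).
Σσᵢ² = 1.37 + 0.77 + 0.61 + 1.14 + 0.85 + 1.17 = 5.91
σ²_total = 5.91 + 2 × 6.95 = 19.81
α (item deleted) = (6/5)·(1 − 5.91/19.81) = 0.842

α = 0.842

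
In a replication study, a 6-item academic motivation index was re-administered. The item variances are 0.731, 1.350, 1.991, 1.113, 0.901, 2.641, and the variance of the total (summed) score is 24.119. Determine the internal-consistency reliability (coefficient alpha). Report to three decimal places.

α = 0.766

Σσᵢ² = 0.731 + 1.350 + 1.991 + 1.113 + 0.901 + 2.641 = 8.727
α = (k/(k−1))·(1 − Σσᵢ²/σ²_T) = (6/5)·(1 − 8.727/24.119) = 0.766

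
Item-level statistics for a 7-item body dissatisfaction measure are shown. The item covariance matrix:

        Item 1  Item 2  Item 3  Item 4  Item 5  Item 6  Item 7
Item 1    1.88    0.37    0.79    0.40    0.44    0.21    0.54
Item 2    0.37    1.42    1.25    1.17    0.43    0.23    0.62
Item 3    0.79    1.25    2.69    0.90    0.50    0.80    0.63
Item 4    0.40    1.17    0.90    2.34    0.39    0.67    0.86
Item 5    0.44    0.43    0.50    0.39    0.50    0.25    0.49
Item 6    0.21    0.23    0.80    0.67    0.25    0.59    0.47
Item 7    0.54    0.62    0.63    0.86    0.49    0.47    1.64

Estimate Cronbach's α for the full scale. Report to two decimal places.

Σσ²ᵢ = 1.88 + 1.42 + 2.69 + 2.34 + 0.50 + 0.59 + 1.64 = 11.06
Σ_{i<j} σ_ij = 12.41
σ²_T = 11.06 + 2 × 12.41 = 35.88
α = (k/(k−1))·(1 − Σσ²ᵢ/σ²_T) = (7/6)·(1 − 11.06/35.88) = 0.81

α = 0.81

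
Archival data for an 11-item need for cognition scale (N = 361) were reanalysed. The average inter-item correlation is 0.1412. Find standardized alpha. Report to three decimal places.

α = 0.644

Standardized α = k·r̄ / (1 + (k−1)·r̄) = 11 × 0.1412 / (1 + 10 × 0.1412)
  = 1.5532 / 2.4120 = 0.644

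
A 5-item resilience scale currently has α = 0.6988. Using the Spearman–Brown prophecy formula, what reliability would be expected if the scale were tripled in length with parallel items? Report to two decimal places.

predicted reliability = 0.87

Length factor m = 3
α' = m·α / (1 + (m−1)·α)
   = 3 × 0.6988 / (1 + (3 − 1) × 0.6988)
   = 2.0964 / 2.3976 = 0.87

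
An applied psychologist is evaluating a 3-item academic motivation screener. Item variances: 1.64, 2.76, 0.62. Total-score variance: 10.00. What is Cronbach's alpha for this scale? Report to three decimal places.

Cronbach's alpha = 0.747

Σσ²ᵢ = 1.64 + 2.76 + 0.62 = 5.02
α = (k/(k−1))·(1 − Σσ²ᵢ/σ²_T) = (3/2)·(1 − 5.02/10.00) = 0.747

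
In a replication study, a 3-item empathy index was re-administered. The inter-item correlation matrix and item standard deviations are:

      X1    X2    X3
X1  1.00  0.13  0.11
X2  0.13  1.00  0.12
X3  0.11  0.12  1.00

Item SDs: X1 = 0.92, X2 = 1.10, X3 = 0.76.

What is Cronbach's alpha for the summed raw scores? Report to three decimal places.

Σσ²ᵢ = 0.92² + 1.10² + 0.76² = 2.6340
Covariances σ_ij = r_ij · s_i · s_j:
  σ(X1,X2) = 0.13 × 0.92 × 1.10 = 0.1316
  σ(X1,X3) = 0.11 × 0.92 × 0.76 = 0.0769
  σ(X2,X3) = 0.12 × 1.10 × 0.76 = 0.1003
σ²_T = Σσ²ᵢ + 2·Σσ_ij = 2.6340 + 2 × 0.3088 = 3.2516
α = (3/2)·(1 − 2.6340/3.2516) = 0.285

Cronbach's alpha = 0.285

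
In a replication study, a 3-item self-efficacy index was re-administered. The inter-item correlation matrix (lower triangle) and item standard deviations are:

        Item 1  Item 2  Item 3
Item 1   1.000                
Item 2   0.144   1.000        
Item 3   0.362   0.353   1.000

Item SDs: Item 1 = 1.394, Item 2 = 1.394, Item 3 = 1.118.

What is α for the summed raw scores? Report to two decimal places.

α = 0.53

Σσ²ᵢ = 1.394² + 1.394² + 1.118² = 5.1364
Covariances σ_ij = r_ij · s_i · s_j:
  σ(Item 1,Item 2) = 0.144 × 1.394 × 1.394 = 0.2798
  σ(Item 1,Item 3) = 0.362 × 1.394 × 1.118 = 0.5642
  σ(Item 2,Item 3) = 0.353 × 1.394 × 1.118 = 0.5501
σ²_T = Σσ²ᵢ + 2·Σσ_ij = 5.1364 + 2 × 1.3941 = 7.9246
α = (3/2)·(1 − 5.1364/7.9246) = 0.53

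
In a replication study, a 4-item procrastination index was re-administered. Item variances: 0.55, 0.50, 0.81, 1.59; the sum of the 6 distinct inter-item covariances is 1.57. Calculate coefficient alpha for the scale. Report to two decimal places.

α = 0.64

sum of item variances = 0.55 + 0.50 + 0.81 + 1.59 = 3.45
Sum of distinct covariances = 1.57
Var(T) = sum of item variances + 2·Σcov = 3.45 + 2 × 1.57 = 6.59
α = (4/3)·(1 − 3.45/6.59) = 0.64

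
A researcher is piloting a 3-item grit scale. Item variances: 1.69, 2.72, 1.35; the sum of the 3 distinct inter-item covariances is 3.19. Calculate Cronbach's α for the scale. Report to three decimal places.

ΣVar(i) = 1.69 + 2.72 + 1.35 = 5.76
Sum of distinct covariances = 3.19
σ²_total = ΣVar(i) + 2·Σcov = 5.76 + 2 × 3.19 = 12.14
α = (3/2)·(1 − 5.76/12.14) = 0.788

Cronbach's α = 0.788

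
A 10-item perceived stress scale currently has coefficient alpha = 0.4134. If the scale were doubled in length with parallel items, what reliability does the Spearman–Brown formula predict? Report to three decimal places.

Length factor m = 2
α' = m·α / (1 + (m−1)·α)
   = 2 × 0.4134 / (1 + (2 − 1) × 0.4134)
   = 0.8268 / 1.4134 = 0.585

predicted reliability = 0.585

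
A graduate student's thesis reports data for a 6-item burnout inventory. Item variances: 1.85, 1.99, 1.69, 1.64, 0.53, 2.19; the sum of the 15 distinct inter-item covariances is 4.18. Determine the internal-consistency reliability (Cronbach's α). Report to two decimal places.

α = 0.55

sum of item variances = 1.85 + 1.99 + 1.69 + 1.64 + 0.53 + 2.19 = 9.89
Sum of distinct covariances = 4.18
σ²_total = sum of item variances + 2·Σcov = 9.89 + 2 × 4.18 = 18.25
α = (6/5)·(1 − 9.89/18.25) = 0.55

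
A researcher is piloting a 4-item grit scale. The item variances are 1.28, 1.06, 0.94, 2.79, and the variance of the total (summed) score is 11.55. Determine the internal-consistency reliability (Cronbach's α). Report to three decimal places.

α = 0.633

ΣVar(i) = 1.28 + 1.06 + 0.94 + 2.79 = 6.07
α = (k/(k−1))·(1 − ΣVar(i)/σ²_total) = (4/3)·(1 − 6.07/11.55) = 0.633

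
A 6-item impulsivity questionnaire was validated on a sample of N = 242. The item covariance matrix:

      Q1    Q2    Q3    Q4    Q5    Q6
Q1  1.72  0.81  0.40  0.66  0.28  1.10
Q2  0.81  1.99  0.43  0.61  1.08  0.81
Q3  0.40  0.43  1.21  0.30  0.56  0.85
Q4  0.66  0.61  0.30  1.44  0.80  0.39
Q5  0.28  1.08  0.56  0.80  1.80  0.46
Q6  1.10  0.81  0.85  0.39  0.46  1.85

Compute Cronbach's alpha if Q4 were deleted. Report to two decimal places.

α = 0.77

Remaining items: Q1, Q2, Q3, Q5, Q6 (k = 5).
Σσᵢ² = 1.72 + 1.99 + 1.21 + 1.80 + 1.85 = 8.57
Var(T) = 8.57 + 2 × 6.78 = 22.13
α (item deleted) = (5/4)·(1 − 8.57/22.13) = 0.77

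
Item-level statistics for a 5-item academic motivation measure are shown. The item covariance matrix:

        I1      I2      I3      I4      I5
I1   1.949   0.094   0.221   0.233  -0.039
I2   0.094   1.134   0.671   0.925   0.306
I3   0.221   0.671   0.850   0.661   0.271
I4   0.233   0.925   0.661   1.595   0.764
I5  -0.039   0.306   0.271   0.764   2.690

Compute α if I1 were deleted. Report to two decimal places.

α = 0.71

Remaining items: I2, I3, I4, I5 (k = 4).
sum of item variances = 1.134 + 0.850 + 1.595 + 2.690 = 6.269
σ²_T = 6.269 + 2 × 3.598 = 13.465
α (item deleted) = (4/3)·(1 − 6.269/13.465) = 0.71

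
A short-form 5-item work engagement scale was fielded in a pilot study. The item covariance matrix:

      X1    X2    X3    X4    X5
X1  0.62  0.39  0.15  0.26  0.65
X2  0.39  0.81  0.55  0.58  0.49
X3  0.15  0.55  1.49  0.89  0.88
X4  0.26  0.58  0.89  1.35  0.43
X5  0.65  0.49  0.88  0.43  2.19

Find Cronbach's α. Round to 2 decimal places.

Cronbach's α = 0.78

ΣVar(i) = 0.62 + 0.81 + 1.49 + 1.35 + 2.19 = 6.46
Sum of the distinct covariances = 5.27
Var(T) = 6.46 + 2 × 5.27 = 17.00
α = (k/(k−1))·(1 − ΣVar(i)/Var(T)) = (5/4)·(1 − 6.46/17.00) = 0.78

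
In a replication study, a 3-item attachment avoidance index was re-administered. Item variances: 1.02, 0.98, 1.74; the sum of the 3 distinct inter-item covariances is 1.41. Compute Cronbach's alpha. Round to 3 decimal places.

Σσ²ᵢ = 1.02 + 0.98 + 1.74 = 3.74
Sum of distinct covariances = 1.41
σ²_T = Σσ²ᵢ + 2·Σcov = 3.74 + 2 × 1.41 = 6.56
α = (3/2)·(1 − 3.74/6.56) = 0.645

α = 0.645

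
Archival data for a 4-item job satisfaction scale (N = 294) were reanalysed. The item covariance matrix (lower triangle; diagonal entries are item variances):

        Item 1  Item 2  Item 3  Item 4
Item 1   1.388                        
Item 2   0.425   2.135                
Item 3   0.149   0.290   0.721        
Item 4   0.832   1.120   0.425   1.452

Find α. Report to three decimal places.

Σσ²ᵢ = 1.388 + 2.135 + 0.721 + 1.452 = 5.696
Σ_{i<j} σ_ij = 3.241
total variance = 5.696 + 2 × 3.241 = 12.178
α = (k/(k−1))·(1 − Σσ²ᵢ/total variance) = (4/3)·(1 − 5.696/12.178) = 0.710

α = 0.710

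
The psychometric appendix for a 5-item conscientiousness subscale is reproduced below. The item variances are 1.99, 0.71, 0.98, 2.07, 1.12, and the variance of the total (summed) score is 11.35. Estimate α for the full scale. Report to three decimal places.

α = 0.493

ΣVar(i) = 1.99 + 0.71 + 0.98 + 2.07 + 1.12 = 6.87
α = (k/(k−1))·(1 − ΣVar(i)/Var(T)) = (5/4)·(1 − 6.87/11.35) = 0.493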